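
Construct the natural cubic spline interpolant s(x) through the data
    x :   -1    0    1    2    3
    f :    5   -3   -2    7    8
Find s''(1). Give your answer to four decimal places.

13.2857

With M_i denoting the second derivative at x_i, h_i = 1, 1, 1, 1, and Δ_i = (y_(i+1) − y_i)/h_i = -8, 1, 9, 1:
  1·M_0 + 4·M_1 + 1·M_2 = 6(Δ_1 - Δ_0) = 54
  1·M_1 + 4·M_2 + 1·M_3 = 6(Δ_2 - Δ_1) = 48
  1·M_2 + 4·M_3 + 1·M_4 = 6(Δ_3 - Δ_2) = -48
Natural end conditions: M_0 = M_4 = 0.
Solving: M_0 = 0, M_1 = 285/28, M_2 = 93/7, M_3 = -429/28, M_4 = 0.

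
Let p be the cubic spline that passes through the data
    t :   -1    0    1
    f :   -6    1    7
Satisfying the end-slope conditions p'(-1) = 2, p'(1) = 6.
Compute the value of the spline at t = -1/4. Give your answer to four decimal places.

Write M_i for p''(x_i). With h_i = 1, 1 and divided differences Δ_i = 7, 6, the continuity of p' gives the tridiagonal system
  1·M_0 + 4·M_1 + 1·M_2 = 6(Δ_1 - Δ_0) = -6
Clamped end conditions give two more equations: 2h_0·M_0 + h_0·M_1 = 6(Δ_0 - p'(-1)) = 30 and h_1·M_1 + 2h_1·M_2 = 6(p'(1) - Δ_1) = 0.
Solving: M_0 = 37/2, M_1 = -7, M_2 = 7/2.
On [-1, 0], p(t) = -6 + 2·(t + 1) + 37/4·(t + 1)² - 17/4·(t + 1)³.
With (t + 1) = 3/4: p(-1/4) = -279/256.

-1.0898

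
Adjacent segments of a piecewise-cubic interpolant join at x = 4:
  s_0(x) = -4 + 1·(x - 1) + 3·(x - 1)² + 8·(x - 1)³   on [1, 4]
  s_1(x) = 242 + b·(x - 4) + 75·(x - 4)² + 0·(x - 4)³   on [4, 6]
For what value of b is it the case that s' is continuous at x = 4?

s_0'(x) = 1 + 6·(x - 1) + 24·(x - 1)², so s_0'(4) = 235. On the right, s_1'(4) = b, so b = 235.

235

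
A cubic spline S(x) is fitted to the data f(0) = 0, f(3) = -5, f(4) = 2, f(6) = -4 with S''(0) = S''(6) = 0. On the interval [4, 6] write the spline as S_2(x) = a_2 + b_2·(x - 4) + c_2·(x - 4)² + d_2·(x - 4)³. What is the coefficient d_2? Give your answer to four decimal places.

0.9433

Write σ_i for S''(x_i). With h_i = 3, 1, 2 and divided differences Δ_i = -5/3, 7, -3, the continuity of S' gives the tridiagonal system
  3·σ_0 + 8·σ_1 + 1·σ_2 = 6(Δ_1 - Δ_0) = 52
  1·σ_1 + 6·σ_2 + 2·σ_3 = 6(Δ_2 - Δ_1) = -60
Natural end conditions: σ_0 = σ_3 = 0.
Solving the tridiagonal system: σ_0 = 0, σ_1 = 372/47, σ_2 = -532/47, σ_3 = 0.
On [4, 6], with S_2(x) = a_2 + b_2·(x - 4) + c_2·(x - 4)² + d_2·(x - 4)³: c_2 = σ_2/2 = -266/47, d_2 = (σ_3 - σ_2)/(6h_2) = 133/141, b_2 = Δ_2 - h_2(2σ_2 + σ_3)/6 = 641/141.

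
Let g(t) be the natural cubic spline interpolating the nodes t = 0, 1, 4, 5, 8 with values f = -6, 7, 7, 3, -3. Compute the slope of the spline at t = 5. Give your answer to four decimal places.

-3.4306

Let σ_i = g''(x_i). Step sizes h_i = 1, 3, 1, 3; slopes of the chords Δ_i = (y_(i+1) - y_i)/h_i = 13, 0, -4, -2.
  1·σ_0 + 8·σ_1 + 3·σ_2 = 6(Δ_1 - Δ_0) = -78
  3·σ_1 + 8·σ_2 + 1·σ_3 = 6(Δ_2 - Δ_1) = -24
  1·σ_2 + 8·σ_3 + 3·σ_4 = 6(Δ_3 - Δ_2) = 12
Natural end conditions: σ_0 = σ_4 = 0.
Solving the tridiagonal system: σ_0 = 0, σ_1 = -239/24, σ_2 = 5/9, σ_3 = 103/72, σ_4 = 0.
On [5, 8], g'(t) = b_3 + 2c_3·(t - 5) + 3d_3·(t - 5)² with b_3 = Δ_3 - h_3(2σ_3 + σ_4)/6 = -247/72, c_3 = σ_3/2 = 103/144, d_3 = (σ_4 - σ_3)/(6h_3) = -103/1296. So g'(5) = -247/72.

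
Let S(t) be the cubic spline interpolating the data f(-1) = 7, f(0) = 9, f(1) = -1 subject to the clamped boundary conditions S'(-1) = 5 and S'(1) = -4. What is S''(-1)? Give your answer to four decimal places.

4.5000

Let σ_i = S''(x_i). Step sizes h_i = 1, 1; slopes of the chords Δ_i = (y_(i+1) - y_i)/h_i = 2, -10.
  1·σ_0 + 4·σ_1 + 1·σ_2 = 6(Δ_1 - Δ_0) = -72
Clamped end conditions give two more equations: 2h_0·σ_0 + h_0·σ_1 = 6(Δ_0 - S'(-1)) = -18 and h_1·σ_1 + 2h_1·σ_2 = 6(S'(1) - Δ_1) = 36.
Hence σ_0 = 9/2, σ_1 = -27, σ_2 = 63/2.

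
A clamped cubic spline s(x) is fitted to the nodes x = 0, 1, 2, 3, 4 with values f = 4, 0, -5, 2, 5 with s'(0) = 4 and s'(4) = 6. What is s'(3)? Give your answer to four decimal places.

Let m_i = s''(x_i). Step sizes h_i = 1, 1, 1, 1; slopes of the chords Δ_i = (y_(i+1) - y_i)/h_i = -4, -5, 7, 3.
  1·m_0 + 4·m_1 + 1·m_2 = 6(Δ_1 - Δ_0) = -6
  1·m_1 + 4·m_2 + 1·m_3 = 6(Δ_2 - Δ_1) = 72
  1·m_2 + 4·m_3 + 1·m_4 = 6(Δ_3 - Δ_2) = -24
Clamped end conditions give two more equations: 2h_0·m_0 + h_0·m_1 = 6(Δ_0 - s'(0)) = -48 and h_3·m_3 + 2h_3·m_4 = 6(s'(4) - Δ_3) = 18.
Solving: m_0 = -655/28, m_1 = -17/14, m_2 = 89/4, m_3 = -221/14, m_4 = 473/28.
On [3, 4], s'(x) = b_3 + 2c_3·(x - 3) + 3d_3·(x - 3)² with b_3 = Δ_3 - h_3(2m_3 + m_4)/6 = 305/56, c_3 = m_3/2 = -221/28, d_3 = (m_4 - m_3)/(6h_3) = 305/56. So s'(3) = 305/56.

5.4464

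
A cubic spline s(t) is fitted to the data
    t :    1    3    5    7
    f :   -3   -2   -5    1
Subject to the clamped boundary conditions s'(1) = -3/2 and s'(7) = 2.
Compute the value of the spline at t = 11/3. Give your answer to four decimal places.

Write m_i for s''(x_i). With h_i = 2, 2, 2 and divided differences Δ_i = 1/2, -3/2, 3, the continuity of s' gives the tridiagonal system
  2·m_0 + 8·m_1 + 2·m_2 = 6(Δ_1 - Δ_0) = -12
  2·m_1 + 8·m_2 + 2·m_3 = 6(Δ_2 - Δ_1) = 27
Clamped end conditions give two more equations: 2h_0·m_0 + h_0·m_1 = 6(Δ_0 - s'(1)) = 12 and h_2·m_2 + 2h_2·m_3 = 6(s'(7) - Δ_2) = -6.
Hence m_0 = 76/15, m_1 = -62/15, m_2 = 82/15, m_3 = -127/30.
On [3, 5], s(t) = -2 - 17/30·(t - 3) - 31/15·(t - 3)² + 4/5·(t - 3)³.
With (t - 3) = 2/3: s(11/3) = -413/135.

-3.0593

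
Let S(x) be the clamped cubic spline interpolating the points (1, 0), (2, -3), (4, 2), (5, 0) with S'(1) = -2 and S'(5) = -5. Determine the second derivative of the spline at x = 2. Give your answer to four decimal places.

8.9143

With M_i denoting the second derivative at x_i, h_i = 1, 2, 1, and Δ_i = (y_(i+1) − y_i)/h_i = -3, 5/2, -2:
  1·M_0 + 6·M_1 + 2·M_2 = 6(Δ_1 - Δ_0) = 33
  2·M_1 + 6·M_2 + 1·M_3 = 6(Δ_2 - Δ_1) = -27
Clamped end conditions give two more equations: 2h_0·M_0 + h_0·M_1 = 6(Δ_0 - S'(1)) = -6 and h_2·M_2 + 2h_2·M_3 = 6(S'(5) - Δ_2) = -18.
Solving: M_0 = -261/35, M_1 = 312/35, M_2 = -228/35, M_3 = -201/35.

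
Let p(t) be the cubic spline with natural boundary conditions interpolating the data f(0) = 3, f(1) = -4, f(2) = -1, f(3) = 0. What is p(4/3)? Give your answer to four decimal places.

-3.6815

Write σ_i for p''(x_i). With h_i = 1, 1, 1 and divided differences Δ_i = -7, 3, 1, the continuity of p' gives the tridiagonal system
  1·σ_0 + 4·σ_1 + 1·σ_2 = 6(Δ_1 - Δ_0) = 60
  1·σ_1 + 4·σ_2 + 1·σ_3 = 6(Δ_2 - Δ_1) = -12
Natural end conditions: σ_0 = σ_3 = 0.
Hence σ_0 = 0, σ_1 = 84/5, σ_2 = -36/5, σ_3 = 0.
On [1, 2], p(t) = -4 - 7/5·(t - 1) + 42/5·(t - 1)² - 4·(t - 1)³.
With (t - 1) = 1/3: p(4/3) = -497/135.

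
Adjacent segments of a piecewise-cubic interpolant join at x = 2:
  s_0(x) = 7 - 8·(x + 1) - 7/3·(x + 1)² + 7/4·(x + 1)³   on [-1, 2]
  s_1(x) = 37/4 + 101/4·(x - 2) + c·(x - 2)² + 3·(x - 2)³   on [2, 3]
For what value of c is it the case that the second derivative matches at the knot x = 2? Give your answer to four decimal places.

13.4167

s_0''(x) = -14/3 + 21/2·(x + 1), so s_0''(2) = 161/6. On the right, s_1''(2) = 2c, so c = 161/12.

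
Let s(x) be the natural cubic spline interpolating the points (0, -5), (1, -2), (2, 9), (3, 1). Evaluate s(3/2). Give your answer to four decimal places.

Write m_i for s''(x_i). With h_i = 1, 1, 1 and divided differences Δ_i = 3, 11, -8, the continuity of s' gives the tridiagonal system
  1·m_0 + 4·m_1 + 1·m_2 = 6(Δ_1 - Δ_0) = 48
  1·m_1 + 4·m_2 + 1·m_3 = 6(Δ_2 - Δ_1) = -114
Natural end conditions: m_0 = m_3 = 0.
Hence m_0 = 0, m_1 = 102/5, m_2 = -168/5, m_3 = 0.
On [1, 2], s(x) = -2 + 49/5·(x - 1) + 51/5·(x - 1)² - 9·(x - 1)³.
With (x - 1) = 1/2: s(3/2) = 173/40.

4.3250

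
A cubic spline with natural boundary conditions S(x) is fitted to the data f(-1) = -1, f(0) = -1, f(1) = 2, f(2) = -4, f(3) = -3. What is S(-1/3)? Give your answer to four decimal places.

-1.5820

Let σ_i = S''(x_i). Step sizes h_i = 1, 1, 1, 1; slopes of the chords Δ_i = (y_(i+1) - y_i)/h_i = 0, 3, -6, 1.
  1·σ_0 + 4·σ_1 + 1·σ_2 = 6(Δ_1 - Δ_0) = 18
  1·σ_1 + 4·σ_2 + 1·σ_3 = 6(Δ_2 - Δ_1) = -54
  1·σ_2 + 4·σ_3 + 1·σ_4 = 6(Δ_3 - Δ_2) = 42
Natural end conditions: σ_0 = σ_4 = 0.
Forward elimination and back-substitution give σ_0 = 0, σ_1 = 66/7, σ_2 = -138/7, σ_3 = 108/7, σ_4 = 0.
On [-1, 0], S(x) = -1 - 11/7·(x + 1) + 0·(x + 1)² + 11/7·(x + 1)³.
With (x + 1) = 2/3: S(-1/3) = -299/189.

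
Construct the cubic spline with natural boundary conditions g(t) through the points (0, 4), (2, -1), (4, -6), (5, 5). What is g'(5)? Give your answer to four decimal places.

Let m_i = g''(x_i). Step sizes h_i = 2, 2, 1; slopes of the chords Δ_i = (y_(i+1) - y_i)/h_i = -5/2, -5/2, 11.
  2·m_0 + 8·m_1 + 2·m_2 = 6(Δ_1 - Δ_0) = 0
  2·m_1 + 6·m_2 + 1·m_3 = 6(Δ_2 - Δ_1) = 81
Natural end conditions: m_0 = m_3 = 0.
Hence m_0 = 0, m_1 = -81/22, m_2 = 162/11, m_3 = 0.
On [4, 5], g'(t) = b_2 + 2c_2·(t - 4) + 3d_2·(t - 4)² with b_2 = Δ_2 - h_2(2m_2 + m_3)/6 = 67/11, c_2 = m_2/2 = 81/11, d_2 = (m_3 - m_2)/(6h_2) = -27/11. So g'(5) = 148/11.

13.4545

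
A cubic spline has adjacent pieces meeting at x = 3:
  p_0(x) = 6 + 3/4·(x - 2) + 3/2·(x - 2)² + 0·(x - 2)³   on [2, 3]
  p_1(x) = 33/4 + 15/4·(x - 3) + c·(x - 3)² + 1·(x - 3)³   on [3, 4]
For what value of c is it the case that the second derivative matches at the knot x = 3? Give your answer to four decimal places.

1.5000

p_0''(x) = 3 + 0·(x - 2), so p_0''(3) = 3. On the right, p_1''(3) = 2c, so c = 3/2.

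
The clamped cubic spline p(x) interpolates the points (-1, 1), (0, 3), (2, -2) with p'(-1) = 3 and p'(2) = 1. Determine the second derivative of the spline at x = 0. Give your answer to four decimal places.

With M_i denoting the second derivative at x_i, h_i = 1, 2, and Δ_i = (y_(i+1) − y_i)/h_i = 2, -5/2:
  1·M_0 + 6·M_1 + 2·M_2 = 6(Δ_1 - Δ_0) = -27
Clamped end conditions give two more equations: 2h_0·M_0 + h_0·M_1 = 6(Δ_0 - p'(-1)) = -6 and h_1·M_1 + 2h_1·M_2 = 6(p'(2) - Δ_1) = 21.
Hence M_0 = 5/6, M_1 = -23/3, M_2 = 109/12.

-7.6667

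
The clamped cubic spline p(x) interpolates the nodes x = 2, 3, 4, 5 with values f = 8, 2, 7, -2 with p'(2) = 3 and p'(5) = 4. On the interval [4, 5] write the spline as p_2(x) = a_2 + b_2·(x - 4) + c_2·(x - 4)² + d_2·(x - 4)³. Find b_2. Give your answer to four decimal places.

With M_i denoting the second derivative at x_i, h_i = 1, 1, 1, and Δ_i = (y_(i+1) − y_i)/h_i = -6, 5, -9:
  1·M_0 + 4·M_1 + 1·M_2 = 6(Δ_1 - Δ_0) = 66
  1·M_1 + 4·M_2 + 1·M_3 = 6(Δ_2 - Δ_1) = -84
Clamped end conditions give two more equations: 2h_0·M_0 + h_0·M_1 = 6(Δ_0 - p'(2)) = -54 and h_2·M_2 + 2h_2·M_3 = 6(p'(5) - Δ_2) = 78.
Hence M_0 = -704/15, M_1 = 598/15, M_2 = -698/15, M_3 = 934/15.
On [4, 5], with p_2(x) = a_2 + b_2·(x - 4) + c_2·(x - 4)² + d_2·(x - 4)³: c_2 = M_2/2 = -349/15, d_2 = (M_3 - M_2)/(6h_2) = 272/15, b_2 = Δ_2 - h_2(2M_2 + M_3)/6 = -58/15.

-3.8667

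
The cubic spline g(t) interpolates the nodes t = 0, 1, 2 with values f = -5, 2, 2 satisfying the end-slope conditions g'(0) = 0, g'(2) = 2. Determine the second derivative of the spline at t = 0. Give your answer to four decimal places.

With M_i denoting the second derivative at x_i, h_i = 1, 1, and Δ_i = (y_(i+1) − y_i)/h_i = 7, 0:
  1·M_0 + 4·M_1 + 1·M_2 = 6(Δ_1 - Δ_0) = -42
Clamped end conditions give two more equations: 2h_0·M_0 + h_0·M_1 = 6(Δ_0 - g'(0)) = 42 and h_1·M_1 + 2h_1·M_2 = 6(g'(2) - Δ_1) = 12.
Forward elimination and back-substitution give M_0 = 65/2, M_1 = -23, M_2 = 35/2.

32.5000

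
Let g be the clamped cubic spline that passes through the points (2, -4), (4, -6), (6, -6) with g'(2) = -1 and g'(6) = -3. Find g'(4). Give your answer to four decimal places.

Write σ_i for g''(x_i). With h_i = 2, 2 and divided differences Δ_i = -1, 0, the continuity of g' gives the tridiagonal system
  2·σ_0 + 8·σ_1 + 2·σ_2 = 6(Δ_1 - Δ_0) = 6
Clamped end conditions give two more equations: 2h_0·σ_0 + h_0·σ_1 = 6(Δ_0 - g'(2)) = 0 and h_1·σ_1 + 2h_1·σ_2 = 6(g'(6) - Δ_1) = -18.
Solving: σ_0 = -5/4, σ_1 = 5/2, σ_2 = -23/4.
On [4, 6], g'(x) = b_1 + 2c_1·(x - 4) + 3d_1·(x - 4)² with b_1 = Δ_1 - h_1(2σ_1 + σ_2)/6 = 1/4, c_1 = σ_1/2 = 5/4, d_1 = (σ_2 - σ_1)/(6h_1) = -11/16. So g'(4) = 1/4.

0.2500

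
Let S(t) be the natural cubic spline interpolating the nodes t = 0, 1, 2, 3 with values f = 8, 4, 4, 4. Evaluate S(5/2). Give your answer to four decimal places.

4.1000

Write M_i for S''(x_i). With h_i = 1, 1, 1 and divided differences Δ_i = -4, 0, 0, the continuity of S' gives the tridiagonal system
  1·M_0 + 4·M_1 + 1·M_2 = 6(Δ_1 - Δ_0) = 24
  1·M_1 + 4·M_2 + 1·M_3 = 6(Δ_2 - Δ_1) = 0
Natural end conditions: M_0 = M_3 = 0.
Solving: M_0 = 0, M_1 = 32/5, M_2 = -8/5, M_3 = 0.
On [2, 3], S(t) = 4 + 8/15·(t - 2) - 4/5·(t - 2)² + 4/15·(t - 2)³.
With (t - 2) = 1/2: S(5/2) = 41/10.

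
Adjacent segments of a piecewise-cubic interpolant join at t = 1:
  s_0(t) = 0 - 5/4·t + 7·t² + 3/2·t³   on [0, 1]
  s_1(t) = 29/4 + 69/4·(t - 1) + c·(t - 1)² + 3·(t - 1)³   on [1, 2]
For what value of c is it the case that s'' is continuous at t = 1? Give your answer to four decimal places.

s_0''(t) = 14 + 9·t, so s_0''(1) = 23. On the right, s_1''(1) = 2c, so c = 23/2.

11.5000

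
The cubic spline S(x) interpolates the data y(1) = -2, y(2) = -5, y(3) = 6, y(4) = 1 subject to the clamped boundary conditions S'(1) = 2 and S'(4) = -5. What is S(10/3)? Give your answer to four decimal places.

5.7654

Let m_i = S''(x_i). Step sizes h_i = 1, 1, 1; slopes of the chords Δ_i = (y_(i+1) - y_i)/h_i = -3, 11, -5.
  1·m_0 + 4·m_1 + 1·m_2 = 6(Δ_1 - Δ_0) = 84
  1·m_1 + 4·m_2 + 1·m_3 = 6(Δ_2 - Δ_1) = -96
Clamped end conditions give two more equations: 2h_0·m_0 + h_0·m_1 = 6(Δ_0 - S'(1)) = -30 and h_2·m_2 + 2h_2·m_3 = 6(S'(4) - Δ_2) = 0.
Hence m_0 = -104/3, m_1 = 118/3, m_2 = -116/3, m_3 = 58/3.
On [3, 4], S(x) = 6 + 14/3·(x - 3) - 58/3·(x - 3)² + 29/3·(x - 3)³.
With (x - 3) = 1/3: S(10/3) = 467/81.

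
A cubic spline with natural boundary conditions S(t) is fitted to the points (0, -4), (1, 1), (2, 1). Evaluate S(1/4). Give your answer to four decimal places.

Let M_i = S''(x_i). Step sizes h_i = 1, 1; slopes of the chords Δ_i = (y_(i+1) - y_i)/h_i = 5, 0.
  1·M_0 + 4·M_1 + 1·M_2 = 6(Δ_1 - Δ_0) = -30
Natural end conditions: M_0 = M_2 = 0.
Solving: M_0 = 0, M_1 = -15/2, M_2 = 0.
On [0, 1], S(t) = -4 + 25/4·t + 0·t² - 5/4·t³.
With t = 1/4: S(1/4) = -629/256.

-2.4570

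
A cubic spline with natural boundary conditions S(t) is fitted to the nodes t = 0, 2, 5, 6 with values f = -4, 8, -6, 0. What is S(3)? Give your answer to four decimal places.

3.6338

With M_i denoting the second derivative at x_i, h_i = 2, 3, 1, and Δ_i = (y_(i+1) − y_i)/h_i = 6, -14/3, 6:
  2·M_0 + 10·M_1 + 3·M_2 = 6(Δ_1 - Δ_0) = -64
  3·M_1 + 8·M_2 + 1·M_3 = 6(Δ_2 - Δ_1) = 64
Natural end conditions: M_0 = M_3 = 0.
Solving: M_0 = 0, M_1 = -704/71, M_2 = 832/71, M_3 = 0.
On [2, 5], S(t) = 8 - 130/213·(t - 2) - 352/71·(t - 2)² + 256/213·(t - 2)³.
With (t - 2) = 1: S(3) = 258/71.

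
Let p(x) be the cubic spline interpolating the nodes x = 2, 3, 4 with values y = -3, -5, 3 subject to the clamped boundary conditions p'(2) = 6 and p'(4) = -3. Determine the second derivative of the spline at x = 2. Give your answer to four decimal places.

-43.5000

With σ_i denoting the second derivative at x_i, h_i = 1, 1, and Δ_i = (y_(i+1) − y_i)/h_i = -2, 8:
  1·σ_0 + 4·σ_1 + 1·σ_2 = 6(Δ_1 - Δ_0) = 60
Clamped end conditions give two more equations: 2h_0·σ_0 + h_0·σ_1 = 6(Δ_0 - p'(2)) = -48 and h_1·σ_1 + 2h_1·σ_2 = 6(p'(4) - Δ_1) = -66.
Solving: σ_0 = -87/2, σ_1 = 39, σ_2 = -105/2.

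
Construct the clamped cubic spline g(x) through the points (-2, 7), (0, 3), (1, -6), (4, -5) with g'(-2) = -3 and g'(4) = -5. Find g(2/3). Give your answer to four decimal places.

-3.2222

Put M_i = g'' at the i-th knot. Here h = (2, 1, 3) and Δ = (-2, -9, 1/3), so the interior equations h_(i-1)·M_(i-1) + 2(h_(i-1)+h_i)·M_i + h_i·M_(i+1) = 6(Δ_i − Δ_(i-1)) read
  2·M_0 + 6·M_1 + 1·M_2 = 6(Δ_1 - Δ_0) = -42
  1·M_1 + 8·M_2 + 3·M_3 = 6(Δ_2 - Δ_1) = 56
Clamped end conditions give two more equations: 2h_0·M_0 + h_0·M_1 = 6(Δ_0 - g'(-2)) = 6 and h_2·M_2 + 2h_2·M_3 = 6(g'(4) - Δ_2) = -32.
Forward elimination and back-substitution give M_0 = 51/7, M_1 = -81/7, M_2 = 90/7, M_3 = -247/21.
On [0, 1], g(x) = 3 - 51/7·x - 81/14·x² + 57/14·x³.
With x = 2/3: g(2/3) = -29/9.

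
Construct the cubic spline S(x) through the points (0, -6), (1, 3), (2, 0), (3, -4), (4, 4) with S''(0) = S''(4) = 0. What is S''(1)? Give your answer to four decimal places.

Put M_i = S'' at the i-th knot. Here h = (1, 1, 1, 1) and Δ = (9, -3, -4, 8), so the interior equations h_(i-1)·M_(i-1) + 2(h_(i-1)+h_i)·M_i + h_i·M_(i+1) = 6(Δ_i − Δ_(i-1)) read
  1·M_0 + 4·M_1 + 1·M_2 = 6(Δ_1 - Δ_0) = -72
  1·M_1 + 4·M_2 + 1·M_3 = 6(Δ_2 - Δ_1) = -6
  1·M_2 + 4·M_3 + 1·M_4 = 6(Δ_3 - Δ_2) = 72
Natural end conditions: M_0 = M_4 = 0.
Solving the tridiagonal system: M_0 = 0, M_1 = -123/7, M_2 = -12/7, M_3 = 129/7, M_4 = 0.

-17.5714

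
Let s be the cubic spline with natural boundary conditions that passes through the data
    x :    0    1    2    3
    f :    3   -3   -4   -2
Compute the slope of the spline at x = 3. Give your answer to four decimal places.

Put M_i = s'' at the i-th knot. Here h = (1, 1, 1) and Δ = (-6, -1, 2), so the interior equations h_(i-1)·M_(i-1) + 2(h_(i-1)+h_i)·M_i + h_i·M_(i+1) = 6(Δ_i − Δ_(i-1)) read
  1·M_0 + 4·M_1 + 1·M_2 = 6(Δ_1 - Δ_0) = 30
  1·M_1 + 4·M_2 + 1·M_3 = 6(Δ_2 - Δ_1) = 18
Natural end conditions: M_0 = M_3 = 0.
Solving the tridiagonal system: M_0 = 0, M_1 = 34/5, M_2 = 14/5, M_3 = 0.
On [2, 3], s'(x) = b_2 + 2c_2·(x - 2) + 3d_2·(x - 2)² with b_2 = Δ_2 - h_2(2M_2 + M_3)/6 = 16/15, c_2 = M_2/2 = 7/5, d_2 = (M_3 - M_2)/(6h_2) = -7/15. So s'(3) = 37/15.

2.4667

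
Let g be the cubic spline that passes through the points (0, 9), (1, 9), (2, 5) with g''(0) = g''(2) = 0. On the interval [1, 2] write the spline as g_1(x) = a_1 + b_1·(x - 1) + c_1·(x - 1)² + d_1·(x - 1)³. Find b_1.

With M_i denoting the second derivative at x_i, h_i = 1, 1, and Δ_i = (y_(i+1) − y_i)/h_i = 0, -4:
  1·M_0 + 4·M_1 + 1·M_2 = 6(Δ_1 - Δ_0) = -24
Natural end conditions: M_0 = M_2 = 0.
Hence M_0 = 0, M_1 = -6, M_2 = 0.
On [1, 2], with g_1(x) = a_1 + b_1·(x - 1) + c_1·(x - 1)² + d_1·(x - 1)³: c_1 = M_1/2 = -3, d_1 = (M_2 - M_1)/(6h_1) = 1, b_1 = Δ_1 - h_1(2M_1 + M_2)/6 = -2.

-2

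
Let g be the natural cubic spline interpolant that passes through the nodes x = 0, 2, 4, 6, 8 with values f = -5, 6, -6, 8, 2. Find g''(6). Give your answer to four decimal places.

With M_i denoting the second derivative at x_i, h_i = 2, 2, 2, 2, and Δ_i = (y_(i+1) − y_i)/h_i = 11/2, -6, 7, -3:
  2·M_0 + 8·M_1 + 2·M_2 = 6(Δ_1 - Δ_0) = -69
  2·M_1 + 8·M_2 + 2·M_3 = 6(Δ_2 - Δ_1) = 78
  2·M_2 + 8·M_3 + 2·M_4 = 6(Δ_3 - Δ_2) = -60
Natural end conditions: M_0 = M_4 = 0.
Solving the tridiagonal system: M_0 = 0, M_1 = -201/16, M_2 = 63/4, M_3 = -183/16, M_4 = 0.

-11.4375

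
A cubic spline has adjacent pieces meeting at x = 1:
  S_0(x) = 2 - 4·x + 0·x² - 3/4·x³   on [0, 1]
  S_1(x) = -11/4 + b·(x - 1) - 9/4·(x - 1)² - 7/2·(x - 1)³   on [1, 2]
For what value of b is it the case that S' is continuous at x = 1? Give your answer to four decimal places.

-6.2500

S_0'(x) = -4 + 0·x - 9/4·x², so S_0'(1) = -25/4. On the right, S_1'(1) = b, so b = -25/4.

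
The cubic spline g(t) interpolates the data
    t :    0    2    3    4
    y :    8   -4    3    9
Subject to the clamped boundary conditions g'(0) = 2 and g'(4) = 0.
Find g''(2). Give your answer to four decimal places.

Write σ_i for g''(x_i). With h_i = 2, 1, 1 and divided differences Δ_i = -6, 7, 6, the continuity of g' gives the tridiagonal system
  2·σ_0 + 6·σ_1 + 1·σ_2 = 6(Δ_1 - Δ_0) = 78
  1·σ_1 + 4·σ_2 + 1·σ_3 = 6(Δ_2 - Δ_1) = -6
Clamped end conditions give two more equations: 2h_0·σ_0 + h_0·σ_1 = 6(Δ_0 - g'(0)) = -48 and h_2·σ_2 + 2h_2·σ_3 = 6(g'(4) - Δ_2) = -36.
Solving: σ_0 = -247/11, σ_1 = 230/11, σ_2 = -28/11, σ_3 = -184/11.

20.9091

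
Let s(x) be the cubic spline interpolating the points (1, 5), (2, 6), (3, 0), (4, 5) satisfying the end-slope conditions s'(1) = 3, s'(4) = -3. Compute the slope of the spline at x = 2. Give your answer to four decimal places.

Put m_i = s'' at the i-th knot. Here h = (1, 1, 1) and Δ = (1, -6, 5), so the interior equations h_(i-1)·m_(i-1) + 2(h_(i-1)+h_i)·m_i + h_i·m_(i+1) = 6(Δ_i − Δ_(i-1)) read
  1·m_0 + 4·m_1 + 1·m_2 = 6(Δ_1 - Δ_0) = -42
  1·m_1 + 4·m_2 + 1·m_3 = 6(Δ_2 - Δ_1) = 66
Clamped end conditions give two more equations: 2h_0·m_0 + h_0·m_1 = 6(Δ_0 - s'(1)) = -12 and h_2·m_2 + 2h_2·m_3 = 6(s'(4) - Δ_2) = -48.
Solving the tridiagonal system: m_0 = 18/5, m_1 = -96/5, m_2 = 156/5, m_3 = -198/5.
On [2, 3], s'(x) = b_1 + 2c_1·(x - 2) + 3d_1·(x - 2)² with b_1 = Δ_1 - h_1(2m_1 + m_2)/6 = -24/5, c_1 = m_1/2 = -48/5, d_1 = (m_2 - m_1)/(6h_1) = 42/5. So s'(2) = -24/5.

-4.8000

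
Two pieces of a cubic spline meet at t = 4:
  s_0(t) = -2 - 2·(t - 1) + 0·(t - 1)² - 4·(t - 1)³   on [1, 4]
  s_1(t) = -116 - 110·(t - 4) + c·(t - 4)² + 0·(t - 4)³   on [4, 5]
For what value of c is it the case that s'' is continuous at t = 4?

s_0''(t) = 0 - 24·(t - 1), so s_0''(4) = -72. On the right, s_1''(4) = 2c, so c = -36.

-36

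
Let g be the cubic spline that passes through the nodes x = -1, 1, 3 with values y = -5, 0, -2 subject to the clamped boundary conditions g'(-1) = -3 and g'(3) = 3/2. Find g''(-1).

12

Put m_i = g'' at the i-th knot. Here h = (2, 2) and Δ = (5/2, -1), so the interior equations h_(i-1)·m_(i-1) + 2(h_(i-1)+h_i)·m_i + h_i·m_(i+1) = 6(Δ_i − Δ_(i-1)) read
  2·m_0 + 8·m_1 + 2·m_2 = 6(Δ_1 - Δ_0) = -21
Clamped end conditions give two more equations: 2h_0·m_0 + h_0·m_1 = 6(Δ_0 - g'(-1)) = 33 and h_1·m_1 + 2h_1·m_2 = 6(g'(3) - Δ_1) = 15.
Forward elimination and back-substitution give m_0 = 12, m_1 = -15/2, m_2 = 15/2.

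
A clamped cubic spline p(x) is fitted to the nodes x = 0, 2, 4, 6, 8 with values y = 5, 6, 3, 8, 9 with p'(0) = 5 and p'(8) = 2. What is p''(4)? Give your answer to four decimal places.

With M_i denoting the second derivative at x_i, h_i = 2, 2, 2, 2, and Δ_i = (y_(i+1) − y_i)/h_i = 1/2, -3/2, 5/2, 1/2:
  2·M_0 + 8·M_1 + 2·M_2 = 6(Δ_1 - Δ_0) = -12
  2·M_1 + 8·M_2 + 2·M_3 = 6(Δ_2 - Δ_1) = 24
  2·M_2 + 8·M_3 + 2·M_4 = 6(Δ_3 - Δ_2) = -12
Clamped end conditions give two more equations: 2h_0·M_0 + h_0·M_1 = 6(Δ_0 - p'(0)) = -27 and h_3·M_3 + 2h_3·M_4 = 6(p'(8) - Δ_3) = 9.
Forward elimination and back-substitution give M_0 = -351/56, M_1 = -27/28, M_2 = 33/8, M_3 = -99/28, M_4 = 225/56.

4.1250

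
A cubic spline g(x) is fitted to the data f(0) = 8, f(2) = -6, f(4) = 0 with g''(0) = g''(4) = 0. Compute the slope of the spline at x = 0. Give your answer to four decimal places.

-9.5000

Let M_i = g''(x_i). Step sizes h_i = 2, 2; slopes of the chords Δ_i = (y_(i+1) - y_i)/h_i = -7, 3.
  2·M_0 + 8·M_1 + 2·M_2 = 6(Δ_1 - Δ_0) = 60
Natural end conditions: M_0 = M_2 = 0.
Solving: M_0 = 0, M_1 = 15/2, M_2 = 0.
On [0, 2], g'(x) = b_0 + 2c_0·x + 3d_0·x² with b_0 = Δ_0 - h_0(2M_0 + M_1)/6 = -19/2, c_0 = M_0/2 = 0, d_0 = (M_1 - M_0)/(6h_0) = 5/8. So g'(0) = -19/2.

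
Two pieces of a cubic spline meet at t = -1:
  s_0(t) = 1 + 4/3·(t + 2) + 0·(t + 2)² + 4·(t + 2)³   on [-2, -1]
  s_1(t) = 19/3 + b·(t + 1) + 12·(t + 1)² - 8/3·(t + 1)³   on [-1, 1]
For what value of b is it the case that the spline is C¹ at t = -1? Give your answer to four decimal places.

s_0'(t) = 4/3 + 0·(t + 2) + 12·(t + 2)², so s_0'(-1) = 40/3. On the right, s_1'(-1) = b, so b = 40/3.

13.3333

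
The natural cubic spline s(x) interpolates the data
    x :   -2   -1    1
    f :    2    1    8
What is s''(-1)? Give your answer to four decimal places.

Write M_i for s''(x_i). With h_i = 1, 2 and divided differences Δ_i = -1, 7/2, the continuity of s' gives the tridiagonal system
  1·M_0 + 6·M_1 + 2·M_2 = 6(Δ_1 - Δ_0) = 27
Natural end conditions: M_0 = M_2 = 0.
Solving: M_0 = 0, M_1 = 9/2, M_2 = 0.

4.5000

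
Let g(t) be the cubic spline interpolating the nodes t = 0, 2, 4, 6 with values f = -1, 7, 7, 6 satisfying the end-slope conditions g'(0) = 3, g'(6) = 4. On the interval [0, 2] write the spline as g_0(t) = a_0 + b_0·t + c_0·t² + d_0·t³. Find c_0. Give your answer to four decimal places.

1.6167

Put σ_i = g'' at the i-th knot. Here h = (2, 2, 2) and Δ = (4, 0, -1/2), so the interior equations h_(i-1)·σ_(i-1) + 2(h_(i-1)+h_i)·σ_i + h_i·σ_(i+1) = 6(Δ_i − Δ_(i-1)) read
  2·σ_0 + 8·σ_1 + 2·σ_2 = 6(Δ_1 - Δ_0) = -24
  2·σ_1 + 8·σ_2 + 2·σ_3 = 6(Δ_2 - Δ_1) = -3
Clamped end conditions give two more equations: 2h_0·σ_0 + h_0·σ_1 = 6(Δ_0 - g'(0)) = 6 and h_2·σ_2 + 2h_2·σ_3 = 6(g'(6) - Δ_2) = 27.
Solving: σ_0 = 97/30, σ_1 = -52/15, σ_2 = -41/30, σ_3 = 223/30.
On [0, 2], with g_0(t) = a_0 + b_0·t + c_0·t² + d_0·t³: c_0 = σ_0/2 = 97/60, d_0 = (σ_1 - σ_0)/(6h_0) = -67/120, b_0 = Δ_0 - h_0(2σ_0 + σ_1)/6 = 3.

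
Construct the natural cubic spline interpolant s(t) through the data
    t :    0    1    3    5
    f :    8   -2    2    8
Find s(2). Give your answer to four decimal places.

-2.5909

Put M_i = s'' at the i-th knot. Here h = (1, 2, 2) and Δ = (-10, 2, 3), so the interior equations h_(i-1)·M_(i-1) + 2(h_(i-1)+h_i)·M_i + h_i·M_(i+1) = 6(Δ_i − Δ_(i-1)) read
  1·M_0 + 6·M_1 + 2·M_2 = 6(Δ_1 - Δ_0) = 72
  2·M_1 + 8·M_2 + 2·M_3 = 6(Δ_2 - Δ_1) = 6
Natural end conditions: M_0 = M_3 = 0.
Solving the tridiagonal system: M_0 = 0, M_1 = 141/11, M_2 = -27/11, M_3 = 0.
On [1, 3], s(t) = -2 - 63/11·(t - 1) + 141/22·(t - 1)² - 14/11·(t - 1)³.
With (t - 1) = 1: s(2) = -57/22.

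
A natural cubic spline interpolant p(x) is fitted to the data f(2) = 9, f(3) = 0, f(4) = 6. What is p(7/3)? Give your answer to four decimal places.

4.8889

With M_i denoting the second derivative at x_i, h_i = 1, 1, and Δ_i = (y_(i+1) − y_i)/h_i = -9, 6:
  1·M_0 + 4·M_1 + 1·M_2 = 6(Δ_1 - Δ_0) = 90
Natural end conditions: M_0 = M_2 = 0.
Solving: M_0 = 0, M_1 = 45/2, M_2 = 0.
On [2, 3], p(x) = 9 - 51/4·(x - 2) + 0·(x - 2)² + 15/4·(x - 2)³.
With (x - 2) = 1/3: p(7/3) = 44/9.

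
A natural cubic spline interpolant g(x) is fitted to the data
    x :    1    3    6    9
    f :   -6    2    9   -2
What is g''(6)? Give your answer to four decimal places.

-2.9730

Put M_i = g'' at the i-th knot. Here h = (2, 3, 3) and Δ = (4, 7/3, -11/3), so the interior equations h_(i-1)·M_(i-1) + 2(h_(i-1)+h_i)·M_i + h_i·M_(i+1) = 6(Δ_i − Δ_(i-1)) read
  2·M_0 + 10·M_1 + 3·M_2 = 6(Δ_1 - Δ_0) = -10
  3·M_1 + 12·M_2 + 3·M_3 = 6(Δ_2 - Δ_1) = -36
Natural end conditions: M_0 = M_3 = 0.
Hence M_0 = 0, M_1 = -4/37, M_2 = -110/37, M_3 = 0.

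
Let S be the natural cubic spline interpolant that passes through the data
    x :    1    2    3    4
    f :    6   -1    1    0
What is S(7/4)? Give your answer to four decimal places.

With σ_i denoting the second derivative at x_i, h_i = 1, 1, 1, and Δ_i = (y_(i+1) − y_i)/h_i = -7, 2, -1:
  1·σ_0 + 4·σ_1 + 1·σ_2 = 6(Δ_1 - Δ_0) = 54
  1·σ_1 + 4·σ_2 + 1·σ_3 = 6(Δ_2 - Δ_1) = -18
Natural end conditions: σ_0 = σ_3 = 0.
Forward elimination and back-substitution give σ_0 = 0, σ_1 = 78/5, σ_2 = -42/5, σ_3 = 0.
On [1, 2], S(x) = 6 - 48/5·(x - 1) + 0·(x - 1)² + 13/5·(x - 1)³.
With (x - 1) = 3/4: S(7/4) = -33/320.

-0.1031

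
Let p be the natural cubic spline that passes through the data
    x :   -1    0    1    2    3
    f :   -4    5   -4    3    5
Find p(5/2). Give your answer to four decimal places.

5.0513

With σ_i denoting the second derivative at x_i, h_i = 1, 1, 1, 1, and Δ_i = (y_(i+1) − y_i)/h_i = 9, -9, 7, 2:
  1·σ_0 + 4·σ_1 + 1·σ_2 = 6(Δ_1 - Δ_0) = -108
  1·σ_1 + 4·σ_2 + 1·σ_3 = 6(Δ_2 - Δ_1) = 96
  1·σ_2 + 4·σ_3 + 1·σ_4 = 6(Δ_3 - Δ_2) = -30
Natural end conditions: σ_0 = σ_4 = 0.
Solving the tridiagonal system: σ_0 = 0, σ_1 = -1017/28, σ_2 = 261/7, σ_3 = -471/28, σ_4 = 0.
On [2, 3], p(x) = 3 + 213/28·(x - 2) - 471/56·(x - 2)² + 157/56·(x - 2)³.
With (x - 2) = 1/2: p(5/2) = 2263/448.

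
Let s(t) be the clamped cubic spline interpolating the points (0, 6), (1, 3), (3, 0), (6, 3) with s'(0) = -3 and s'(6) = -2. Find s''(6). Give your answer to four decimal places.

-4.3333

Write m_i for s''(x_i). With h_i = 1, 2, 3 and divided differences Δ_i = -3, -3/2, 1, the continuity of s' gives the tridiagonal system
  1·m_0 + 6·m_1 + 2·m_2 = 6(Δ_1 - Δ_0) = 9
  2·m_1 + 10·m_2 + 3·m_3 = 6(Δ_2 - Δ_1) = 15
Clamped end conditions give two more equations: 2h_0·m_0 + h_0·m_1 = 6(Δ_0 - s'(0)) = 0 and h_2·m_2 + 2h_2·m_3 = 6(s'(6) - Δ_2) = -18.
Solving: m_0 = -1/3, m_1 = 2/3, m_2 = 8/3, m_3 = -13/3.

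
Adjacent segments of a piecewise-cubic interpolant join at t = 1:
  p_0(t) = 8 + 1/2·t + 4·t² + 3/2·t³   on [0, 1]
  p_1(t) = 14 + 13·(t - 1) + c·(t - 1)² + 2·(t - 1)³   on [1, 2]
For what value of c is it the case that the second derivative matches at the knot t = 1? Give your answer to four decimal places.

p_0''(t) = 8 + 9·t, so p_0''(1) = 17. On the right, p_1''(1) = 2c, so c = 17/2.

8.5000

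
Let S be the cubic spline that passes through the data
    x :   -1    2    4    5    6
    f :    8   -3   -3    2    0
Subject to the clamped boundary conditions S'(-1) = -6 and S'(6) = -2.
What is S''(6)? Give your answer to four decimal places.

Put M_i = S'' at the i-th knot. Here h = (3, 2, 1, 1) and Δ = (-11/3, 0, 5, -2), so the interior equations h_(i-1)·M_(i-1) + 2(h_(i-1)+h_i)·M_i + h_i·M_(i+1) = 6(Δ_i − Δ_(i-1)) read
  3·M_0 + 10·M_1 + 2·M_2 = 6(Δ_1 - Δ_0) = 22
  2·M_1 + 6·M_2 + 1·M_3 = 6(Δ_2 - Δ_1) = 30
  1·M_2 + 4·M_3 + 1·M_4 = 6(Δ_3 - Δ_2) = -42
Clamped end conditions give two more equations: 2h_0·M_0 + h_0·M_1 = 6(Δ_0 - S'(-1)) = 14 and h_3·M_3 + 2h_3·M_4 = 6(S'(6) - Δ_3) = 0.
Solving the tridiagonal system: M_0 = 361/156, M_1 = 1/26, M_2 = 763/104, M_3 = -733/52, M_4 = 733/104.

7.0481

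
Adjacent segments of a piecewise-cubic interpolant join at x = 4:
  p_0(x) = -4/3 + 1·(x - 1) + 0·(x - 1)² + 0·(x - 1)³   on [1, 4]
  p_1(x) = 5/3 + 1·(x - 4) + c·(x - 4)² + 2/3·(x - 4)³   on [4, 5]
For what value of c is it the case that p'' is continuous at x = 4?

p_0''(x) = 0 + 0·(x - 1), so p_0''(4) = 0. On the right, p_1''(4) = 2c, so c = 0.

0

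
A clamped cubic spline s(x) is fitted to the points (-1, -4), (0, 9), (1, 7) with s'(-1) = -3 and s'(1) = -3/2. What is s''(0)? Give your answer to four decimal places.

Let M_i = s''(x_i). Step sizes h_i = 1, 1; slopes of the chords Δ_i = (y_(i+1) - y_i)/h_i = 13, -2.
  1·M_0 + 4·M_1 + 1·M_2 = 6(Δ_1 - Δ_0) = -90
Clamped end conditions give two more equations: 2h_0·M_0 + h_0·M_1 = 6(Δ_0 - s'(-1)) = 96 and h_1·M_1 + 2h_1·M_2 = 6(s'(1) - Δ_1) = 3.
Solving: M_0 = 285/4, M_1 = -93/2, M_2 = 99/4.

-46.5000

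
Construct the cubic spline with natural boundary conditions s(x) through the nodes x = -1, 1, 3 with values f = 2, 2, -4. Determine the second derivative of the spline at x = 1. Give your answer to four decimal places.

Let M_i = s''(x_i). Step sizes h_i = 2, 2; slopes of the chords Δ_i = (y_(i+1) - y_i)/h_i = 0, -3.
  2·M_0 + 8·M_1 + 2·M_2 = 6(Δ_1 - Δ_0) = -18
Natural end conditions: M_0 = M_2 = 0.
Forward elimination and back-substitution give M_0 = 0, M_1 = -9/4, M_2 = 0.

-2.2500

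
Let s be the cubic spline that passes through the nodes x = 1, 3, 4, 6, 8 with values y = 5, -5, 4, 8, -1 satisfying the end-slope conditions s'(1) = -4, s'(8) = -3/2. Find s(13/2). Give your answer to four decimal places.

With m_i denoting the second derivative at x_i, h_i = 2, 1, 2, 2, and Δ_i = (y_(i+1) − y_i)/h_i = -5, 9, 2, -9/2:
  2·m_0 + 6·m_1 + 1·m_2 = 6(Δ_1 - Δ_0) = 84
  1·m_1 + 6·m_2 + 2·m_3 = 6(Δ_2 - Δ_1) = -42
  2·m_2 + 8·m_3 + 2·m_4 = 6(Δ_3 - Δ_2) = -39
Clamped end conditions give two more equations: 2h_0·m_0 + h_0·m_1 = 6(Δ_0 - s'(1)) = -6 and h_3·m_3 + 2h_3·m_4 = 6(s'(8) - Δ_3) = 18.
Solving: m_0 = -1351/122, m_1 = 1168/61, m_2 = -533/61, m_3 = -266/61, m_4 = 815/122.
On [6, 8], s(x) = 8 - 233/61·(x - 6) - 133/61·(x - 6)² + 449/488·(x - 6)³.
With (x - 6) = 1/2: s(13/2) = 22097/3904.

5.6601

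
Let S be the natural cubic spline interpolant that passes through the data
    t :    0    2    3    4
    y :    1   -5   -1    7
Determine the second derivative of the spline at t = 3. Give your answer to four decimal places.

4.4348

Put m_i = S'' at the i-th knot. Here h = (2, 1, 1) and Δ = (-3, 4, 8), so the interior equations h_(i-1)·m_(i-1) + 2(h_(i-1)+h_i)·m_i + h_i·m_(i+1) = 6(Δ_i − Δ_(i-1)) read
  2·m_0 + 6·m_1 + 1·m_2 = 6(Δ_1 - Δ_0) = 42
  1·m_1 + 4·m_2 + 1·m_3 = 6(Δ_2 - Δ_1) = 24
Natural end conditions: m_0 = m_3 = 0.
Hence m_0 = 0, m_1 = 144/23, m_2 = 102/23, m_3 = 0.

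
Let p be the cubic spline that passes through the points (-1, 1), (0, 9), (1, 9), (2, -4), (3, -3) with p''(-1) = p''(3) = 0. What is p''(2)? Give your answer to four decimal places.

27.2143

Let M_i = p''(x_i). Step sizes h_i = 1, 1, 1, 1; slopes of the chords Δ_i = (y_(i+1) - y_i)/h_i = 8, 0, -13, 1.
  1·M_0 + 4·M_1 + 1·M_2 = 6(Δ_1 - Δ_0) = -48
  1·M_1 + 4·M_2 + 1·M_3 = 6(Δ_2 - Δ_1) = -78
  1·M_2 + 4·M_3 + 1·M_4 = 6(Δ_3 - Δ_2) = 84
Natural end conditions: M_0 = M_4 = 0.
Solving the tridiagonal system: M_0 = 0, M_1 = -81/14, M_2 = -174/7, M_3 = 381/14, M_4 = 0.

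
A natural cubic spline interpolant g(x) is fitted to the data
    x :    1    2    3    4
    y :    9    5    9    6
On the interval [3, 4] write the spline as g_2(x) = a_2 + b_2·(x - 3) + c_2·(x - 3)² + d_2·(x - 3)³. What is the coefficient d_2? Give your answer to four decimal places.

Put M_i = g'' at the i-th knot. Here h = (1, 1, 1) and Δ = (-4, 4, -3), so the interior equations h_(i-1)·M_(i-1) + 2(h_(i-1)+h_i)·M_i + h_i·M_(i+1) = 6(Δ_i − Δ_(i-1)) read
  1·M_0 + 4·M_1 + 1·M_2 = 6(Δ_1 - Δ_0) = 48
  1·M_1 + 4·M_2 + 1·M_3 = 6(Δ_2 - Δ_1) = -42
Natural end conditions: M_0 = M_3 = 0.
Solving: M_0 = 0, M_1 = 78/5, M_2 = -72/5, M_3 = 0.
On [3, 4], with g_2(x) = a_2 + b_2·(x - 3) + c_2·(x - 3)² + d_2·(x - 3)³: c_2 = M_2/2 = -36/5, d_2 = (M_3 - M_2)/(6h_2) = 12/5, b_2 = Δ_2 - h_2(2M_2 + M_3)/6 = 9/5.

2.4000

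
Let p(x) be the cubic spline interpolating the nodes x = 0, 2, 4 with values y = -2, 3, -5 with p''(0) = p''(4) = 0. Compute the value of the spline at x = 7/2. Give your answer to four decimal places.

Write σ_i for p''(x_i). With h_i = 2, 2 and divided differences Δ_i = 5/2, -4, the continuity of p' gives the tridiagonal system
  2·σ_0 + 8·σ_1 + 2·σ_2 = 6(Δ_1 - Δ_0) = -39
Natural end conditions: σ_0 = σ_2 = 0.
Solving the tridiagonal system: σ_0 = 0, σ_1 = -39/8, σ_2 = 0.
On [2, 4], p(x) = 3 - 3/4·(x - 2) - 39/16·(x - 2)² + 13/32·(x - 2)³.
With (x - 2) = 3/2: p(7/2) = -573/256.

-2.2383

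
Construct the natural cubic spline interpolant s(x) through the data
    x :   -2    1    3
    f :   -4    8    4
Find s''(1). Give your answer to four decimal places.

-3.6000

With σ_i denoting the second derivative at x_i, h_i = 3, 2, and Δ_i = (y_(i+1) − y_i)/h_i = 4, -2:
  3·σ_0 + 10·σ_1 + 2·σ_2 = 6(Δ_1 - Δ_0) = -36
Natural end conditions: σ_0 = σ_2 = 0.
Forward elimination and back-substitution give σ_0 = 0, σ_1 = -18/5, σ_2 = 0.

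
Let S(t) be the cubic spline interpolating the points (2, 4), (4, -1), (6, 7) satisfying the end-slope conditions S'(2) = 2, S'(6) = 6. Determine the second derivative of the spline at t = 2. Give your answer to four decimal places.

-10.6250

Put M_i = S'' at the i-th knot. Here h = (2, 2) and Δ = (-5/2, 4), so the interior equations h_(i-1)·M_(i-1) + 2(h_(i-1)+h_i)·M_i + h_i·M_(i+1) = 6(Δ_i − Δ_(i-1)) read
  2·M_0 + 8·M_1 + 2·M_2 = 6(Δ_1 - Δ_0) = 39
Clamped end conditions give two more equations: 2h_0·M_0 + h_0·M_1 = 6(Δ_0 - S'(2)) = -27 and h_1·M_1 + 2h_1·M_2 = 6(S'(6) - Δ_1) = 12.
Solving: M_0 = -85/8, M_1 = 31/4, M_2 = -7/8.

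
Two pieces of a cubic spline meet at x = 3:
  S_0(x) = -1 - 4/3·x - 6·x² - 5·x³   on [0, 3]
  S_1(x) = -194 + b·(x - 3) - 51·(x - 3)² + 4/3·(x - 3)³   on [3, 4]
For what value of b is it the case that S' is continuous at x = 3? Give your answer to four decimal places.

S_0'(x) = -4/3 - 12·x - 15·x², so S_0'(3) = -517/3. On the right, S_1'(3) = b, so b = -517/3.

-172.3333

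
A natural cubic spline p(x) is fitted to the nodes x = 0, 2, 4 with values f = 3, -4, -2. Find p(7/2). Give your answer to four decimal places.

-3.0273

Put M_i = p'' at the i-th knot. Here h = (2, 2) and Δ = (-7/2, 1), so the interior equations h_(i-1)·M_(i-1) + 2(h_(i-1)+h_i)·M_i + h_i·M_(i+1) = 6(Δ_i − Δ_(i-1)) read
  2·M_0 + 8·M_1 + 2·M_2 = 6(Δ_1 - Δ_0) = 27
Natural end conditions: M_0 = M_2 = 0.
Hence M_0 = 0, M_1 = 27/8, M_2 = 0.
On [2, 4], p(x) = -4 - 5/4·(x - 2) + 27/16·(x - 2)² - 9/32·(x - 2)³.
With (x - 2) = 3/2: p(7/2) = -775/256.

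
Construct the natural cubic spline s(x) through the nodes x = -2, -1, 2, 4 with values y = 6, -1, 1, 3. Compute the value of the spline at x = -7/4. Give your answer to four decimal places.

4.0002

With m_i denoting the second derivative at x_i, h_i = 1, 3, 2, and Δ_i = (y_(i+1) − y_i)/h_i = -7, 2/3, 1:
  1·m_0 + 8·m_1 + 3·m_2 = 6(Δ_1 - Δ_0) = 46
  3·m_1 + 10·m_2 + 2·m_3 = 6(Δ_2 - Δ_1) = 2
Natural end conditions: m_0 = m_3 = 0.
Forward elimination and back-substitution give m_0 = 0, m_1 = 454/71, m_2 = -122/71, m_3 = 0.
On [-2, -1], s(x) = 6 - 1718/213·(x + 2) + 0·(x + 2)² + 227/213·(x + 2)³.
With (x + 2) = 1/4: s(-7/4) = 18177/4544.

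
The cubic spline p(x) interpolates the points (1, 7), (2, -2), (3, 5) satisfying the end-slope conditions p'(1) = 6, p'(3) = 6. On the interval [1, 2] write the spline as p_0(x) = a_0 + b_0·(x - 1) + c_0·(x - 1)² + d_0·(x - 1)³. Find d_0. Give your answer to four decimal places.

19.5000

Write m_i for p''(x_i). With h_i = 1, 1 and divided differences Δ_i = -9, 7, the continuity of p' gives the tridiagonal system
  1·m_0 + 4·m_1 + 1·m_2 = 6(Δ_1 - Δ_0) = 96
Clamped end conditions give two more equations: 2h_0·m_0 + h_0·m_1 = 6(Δ_0 - p'(1)) = -90 and h_1·m_1 + 2h_1·m_2 = 6(p'(3) - Δ_1) = -6.
Hence m_0 = -69, m_1 = 48, m_2 = -27.
On [1, 2], with p_0(x) = a_0 + b_0·(x - 1) + c_0·(x - 1)² + d_0·(x - 1)³: c_0 = m_0/2 = -69/2, d_0 = (m_1 - m_0)/(6h_0) = 39/2, b_0 = Δ_0 - h_0(2m_0 + m_1)/6 = 6.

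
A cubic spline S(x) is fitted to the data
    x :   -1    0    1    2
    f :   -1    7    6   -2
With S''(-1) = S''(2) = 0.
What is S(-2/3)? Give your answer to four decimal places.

Let M_i = S''(x_i). Step sizes h_i = 1, 1, 1; slopes of the chords Δ_i = (y_(i+1) - y_i)/h_i = 8, -1, -8.
  1·M_0 + 4·M_1 + 1·M_2 = 6(Δ_1 - Δ_0) = -54
  1·M_1 + 4·M_2 + 1·M_3 = 6(Δ_2 - Δ_1) = -42
Natural end conditions: M_0 = M_3 = 0.
Forward elimination and back-substitution give M_0 = 0, M_1 = -58/5, M_2 = -38/5, M_3 = 0.
On [-1, 0], S(x) = -1 + 149/15·(x + 1) + 0·(x + 1)² - 29/15·(x + 1)³.
With (x + 1) = 1/3: S(-2/3) = 907/405.

2.2395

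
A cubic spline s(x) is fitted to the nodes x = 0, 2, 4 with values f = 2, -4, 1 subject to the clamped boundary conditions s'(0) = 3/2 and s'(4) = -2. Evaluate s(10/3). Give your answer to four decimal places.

Let σ_i = s''(x_i). Step sizes h_i = 2, 2; slopes of the chords Δ_i = (y_(i+1) - y_i)/h_i = -3, 5/2.
  2·σ_0 + 8·σ_1 + 2·σ_2 = 6(Δ_1 - Δ_0) = 33
Clamped end conditions give two more equations: 2h_0·σ_0 + h_0·σ_1 = 6(Δ_0 - s'(0)) = -27 and h_1·σ_1 + 2h_1·σ_2 = 6(s'(4) - Δ_1) = -27.
Hence σ_0 = -47/4, σ_1 = 10, σ_2 = -47/4.
On [2, 4], s(x) = -4 - 1/4·(x - 2) + 5·(x - 2)² - 29/16·(x - 2)³.
With (x - 2) = 4/3: s(10/3) = 7/27.

0.2593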